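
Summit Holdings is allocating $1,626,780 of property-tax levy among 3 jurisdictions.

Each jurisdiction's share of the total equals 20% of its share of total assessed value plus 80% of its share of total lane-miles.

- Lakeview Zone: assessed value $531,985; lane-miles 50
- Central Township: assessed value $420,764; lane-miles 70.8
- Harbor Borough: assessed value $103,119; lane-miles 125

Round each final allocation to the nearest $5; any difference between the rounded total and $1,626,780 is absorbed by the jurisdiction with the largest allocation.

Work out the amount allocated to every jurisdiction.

Lakeview Zone: $428,660 | Central Township: $504,515 | Harbor Borough: $693,605

Assessed value total 1,055,868; lane-miles total 245.8.
Composite weights (20% assessed value + 80% lane-miles): Lakeview Zone 0.2635; Central Township 0.3101; Harbor Borough 0.4264.
Unrounded shares: Lakeview Zone 428,658.58; Central Township 504,515.49; Harbor Borough 693,605.93.
Rounded to nearest $5: Lakeview Zone $428,660; Central Township $504,515; Harbor Borough $693,605. Sum = $1,626,780.
Rounded total matches; no reconciliation needed.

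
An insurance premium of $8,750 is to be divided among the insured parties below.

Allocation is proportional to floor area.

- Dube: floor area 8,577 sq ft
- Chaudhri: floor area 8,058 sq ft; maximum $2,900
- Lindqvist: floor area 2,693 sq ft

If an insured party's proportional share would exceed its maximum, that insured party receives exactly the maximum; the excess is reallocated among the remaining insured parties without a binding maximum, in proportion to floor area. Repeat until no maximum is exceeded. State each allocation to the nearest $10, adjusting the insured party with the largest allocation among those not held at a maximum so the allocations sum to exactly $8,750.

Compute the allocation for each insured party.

Combined floor area = 19,328.
Pro-rata shares before constraints: Dube 3,882.90; Chaudhri 3,647.95; Lindqvist 1,219.15.
Held at cap: Chaudhri ($2,900); remaining pool $5,850 reallocated over remaining floor area 11,270.
Remaining shares: Dube 4,452.13 → $4,450; Lindqvist 1,397.87 → $1,400.

Dube: $4,450 · Chaudhri: $2,900 · Lindqvist: $1,400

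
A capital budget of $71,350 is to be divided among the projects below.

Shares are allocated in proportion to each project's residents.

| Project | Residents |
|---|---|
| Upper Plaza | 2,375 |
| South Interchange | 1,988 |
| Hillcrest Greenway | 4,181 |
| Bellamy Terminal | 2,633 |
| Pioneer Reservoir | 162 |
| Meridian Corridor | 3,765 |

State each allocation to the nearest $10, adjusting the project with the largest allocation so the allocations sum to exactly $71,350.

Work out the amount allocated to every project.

Upper Plaza: $11,220; South Interchange: $9,390; Hillcrest Greenway: $19,740; Bellamy Terminal: $12,440; Pioneer Reservoir: $770; Meridian Corridor: $17,790

Residents total: 15,104.
Raw shares: Upper Plaza 2,375/15,104 × $71,350 = 11,219.30; South Interchange 1,988/15,104 × $71,350 = 9,391.14; Hillcrest Greenway 4,181/15,104 × $71,350 = 19,750.69; Bellamy Terminal 2,633/15,104 × $71,350 = 12,438.07; Pioneer Reservoir 162/15,104 × $71,350 = 765.27; Meridian Corridor 3,765/15,104 × $71,350 = 17,785.54.
After rounding ($10): Upper Plaza $11,220; South Interchange $9,390; Hillcrest Greenway $19,750; Bellamy Terminal $12,440; Pioneer Reservoir $770; Meridian Corridor $17,790. Sum = $71,360.
Difference $71,350 − $71,360 = −$10 applied to largest allocation (Hillcrest Greenway): Hillcrest Greenway becomes $19,740.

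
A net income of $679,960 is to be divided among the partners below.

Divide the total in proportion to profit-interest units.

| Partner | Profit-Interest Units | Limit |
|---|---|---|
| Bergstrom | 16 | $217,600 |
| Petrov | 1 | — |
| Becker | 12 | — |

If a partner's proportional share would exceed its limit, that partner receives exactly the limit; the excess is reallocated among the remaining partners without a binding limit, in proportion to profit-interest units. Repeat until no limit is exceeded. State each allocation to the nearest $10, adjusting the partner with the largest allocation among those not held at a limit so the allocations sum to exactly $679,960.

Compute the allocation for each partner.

Bergstrom: $217,600 | Petrov: $35,570 | Becker: $426,790

Profit-interest units total: 29.
Proportional shares (ignoring caps): Bergstrom 375,150.34; Petrov 23,446.90; Becker 281,362.76.
Cap binds for Bergstrom ($217,600); remaining pool $462,360 reallocated over remaining profit-interest units 13.
Remaining shares: Petrov 35,566.15 → $35,570; Becker 426,793.85 → $426,790.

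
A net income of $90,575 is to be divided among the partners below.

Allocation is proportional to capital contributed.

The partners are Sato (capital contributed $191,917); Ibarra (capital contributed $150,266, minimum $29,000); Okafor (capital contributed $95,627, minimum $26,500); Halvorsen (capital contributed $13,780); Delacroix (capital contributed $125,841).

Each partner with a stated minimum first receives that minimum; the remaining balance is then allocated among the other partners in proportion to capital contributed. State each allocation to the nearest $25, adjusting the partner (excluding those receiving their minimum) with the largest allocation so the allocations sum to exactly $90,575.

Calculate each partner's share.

Sato: $20,300 · Ibarra: $29,000 · Okafor: $26,500 · Halvorsen: $1,450 · Delacroix: $13,325

Guaranteed amounts: Ibarra $29,000; Okafor $26,500. Remaining pool $35,075.
Remaining pool split over remaining capital contributed 331,538: Sato 20,303.82 → $20,300; Halvorsen 1,457.85 → $1,450; Delacroix 13,313.32 → $13,325.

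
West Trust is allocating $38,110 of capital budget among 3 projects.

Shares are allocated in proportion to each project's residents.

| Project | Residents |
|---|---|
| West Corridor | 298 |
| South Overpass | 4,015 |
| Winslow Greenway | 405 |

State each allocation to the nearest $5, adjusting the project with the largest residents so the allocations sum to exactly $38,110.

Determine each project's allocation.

West Corridor: $2,405 | South Overpass: $32,435 | Winslow Greenway: $3,270

Residents total: 4,718.
Pro-rata amounts: West Corridor 298/4,718 × $38,110 = 2,407.12; South Overpass 4,015/4,718 × $38,110 = 32,431.46; Winslow Greenway 405/4,718 × $38,110 = 3,271.42.
After rounding ($5): West Corridor $2,405; South Overpass $32,430; Winslow Greenway $3,270. Sum = $38,105.
Difference $38,110 − $38,105 = +$5 applied to largest residents (South Overpass): South Overpass becomes $32,435.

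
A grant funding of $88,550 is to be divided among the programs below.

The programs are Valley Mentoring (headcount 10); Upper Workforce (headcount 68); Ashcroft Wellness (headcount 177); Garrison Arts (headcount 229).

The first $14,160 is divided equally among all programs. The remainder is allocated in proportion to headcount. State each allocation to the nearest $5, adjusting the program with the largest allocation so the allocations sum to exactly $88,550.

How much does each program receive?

Valley Mentoring: $5,075 | Upper Workforce: $13,990 | Ashcroft Wellness: $30,745 | Garrison Arts: $38,740

Equal tier: $14,160 ÷ 4 = $3,540 apiece.
Remainder $74,390 by headcount (total 484): Valley Mentoring 1,536.98 → $1,535; Upper Workforce 10,451.49 → $10,450; Ashcroft Wellness 27,204.61 → $27,205; Garrison Arts 35,196.92 → $35,195.
Rounding difference +$5 on remainder applied to Garrison Arts.
Totals: Valley Mentoring $3,540 + $1,535 = $5,075; Upper Workforce $3,540 + $10,450 = $13,990; Ashcroft Wellness $3,540 + $27,205 = $30,745; Garrison Arts $3,540 + $35,200 = $38,740.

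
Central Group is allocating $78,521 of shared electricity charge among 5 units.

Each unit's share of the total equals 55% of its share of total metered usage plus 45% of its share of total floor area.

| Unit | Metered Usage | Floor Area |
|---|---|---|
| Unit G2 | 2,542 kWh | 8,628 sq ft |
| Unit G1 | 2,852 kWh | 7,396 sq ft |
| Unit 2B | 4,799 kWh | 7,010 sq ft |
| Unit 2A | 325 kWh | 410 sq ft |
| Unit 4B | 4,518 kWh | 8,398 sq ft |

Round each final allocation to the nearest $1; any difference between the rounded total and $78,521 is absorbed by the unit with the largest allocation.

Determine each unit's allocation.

Totals — metered usage 15,036, floor area 31,842.
Composite weights (55% metered usage + 45% floor area): Unit G2 0.2149; Unit G1 0.2088; Unit 2B 0.2746; Unit 2A 0.0177; Unit 4B 0.2839.
Unrounded shares: Unit G2 16,875.48; Unit G1 16,398.74; Unit 2B 21,562.60; Unit 2A 1,388.44; Unit 4B 22,295.74.
Rounded to nearest $1: Unit G2 $16,875; Unit G1 $16,399; Unit 2B $21,563; Unit 2A $1,388; Unit 4B $22,296. Sum = $78,521.
No rounding difference to absorb.

Unit G2: $16,875 | Unit G1: $16,399 | Unit 2B: $21,563 | Unit 2A: $1,388 | Unit 4B: $22,296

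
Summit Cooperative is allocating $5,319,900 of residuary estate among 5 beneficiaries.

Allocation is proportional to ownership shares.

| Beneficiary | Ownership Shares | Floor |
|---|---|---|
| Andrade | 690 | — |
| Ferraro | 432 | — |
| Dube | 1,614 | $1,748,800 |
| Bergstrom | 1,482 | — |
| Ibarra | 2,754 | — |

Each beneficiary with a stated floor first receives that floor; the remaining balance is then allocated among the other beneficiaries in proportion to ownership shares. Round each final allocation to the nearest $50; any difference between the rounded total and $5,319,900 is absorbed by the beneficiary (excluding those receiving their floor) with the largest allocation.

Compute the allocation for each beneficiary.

Andrade: $459,900 · Ferraro: $287,950 · Dube: $1,748,800 · Bergstrom: $987,750 · Ibarra: $1,835,500

Guaranteed amounts: Dube $1,748,800. Residual $3,571,100.
Residual split over remaining ownership shares 5,358: Andrade 459,884.10 → $459,900; Ferraro 287,927.44 → $287,950; Bergstrom 987,751.06 → $987,750; Ibarra 1,835,537.40 → $1,835,550.
Rounding difference −$50 applied to Ibarra → $1,835,500.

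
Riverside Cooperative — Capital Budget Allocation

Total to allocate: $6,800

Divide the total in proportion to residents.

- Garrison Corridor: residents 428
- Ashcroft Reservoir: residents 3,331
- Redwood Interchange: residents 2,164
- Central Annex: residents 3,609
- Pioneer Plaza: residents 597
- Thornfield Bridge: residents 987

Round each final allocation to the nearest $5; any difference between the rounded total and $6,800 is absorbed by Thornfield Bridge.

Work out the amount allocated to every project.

Residents total: 11,116.
Raw shares: Garrison Corridor 428/11,116 × $6,800 = 261.82; Ashcroft Reservoir 3,331/11,116 × $6,800 = 2,037.68; Redwood Interchange 2,164/11,116 × $6,800 = 1,323.79; Central Annex 3,609/11,116 × $6,800 = 2,207.74; Pioneer Plaza 597/11,116 × $6,800 = 365.20; Thornfield Bridge 987/11,116 × $6,800 = 603.78.
At nearest $5: Garrison Corridor $260; Ashcroft Reservoir $2,040; Redwood Interchange $1,325; Central Annex $2,210; Pioneer Plaza $365; Thornfield Bridge $605. Sum = $6,805.
Difference $6,800 − $6,805 = −$5 applied to Thornfield Bridge: Thornfield Bridge becomes $600.

Garrison Corridor: $260 · Ashcroft Reservoir: $2,040 · Redwood Interchange: $1,325 · Central Annex: $2,210 · Pioneer Plaza: $365 · Thornfield Bridge: $600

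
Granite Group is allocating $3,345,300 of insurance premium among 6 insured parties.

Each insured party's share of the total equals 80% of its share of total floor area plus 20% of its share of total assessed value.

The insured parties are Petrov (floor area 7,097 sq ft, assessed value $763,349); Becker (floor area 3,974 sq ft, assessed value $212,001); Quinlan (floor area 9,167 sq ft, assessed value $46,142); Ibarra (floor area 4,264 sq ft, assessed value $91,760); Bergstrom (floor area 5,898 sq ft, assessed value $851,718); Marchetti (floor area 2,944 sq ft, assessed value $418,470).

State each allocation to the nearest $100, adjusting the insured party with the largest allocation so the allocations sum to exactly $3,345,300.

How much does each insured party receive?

Totals — floor area 33,344, assessed value 2,383,440.
Composite weights (80% floor area + 20% assessed value): Petrov 0.2343; Becker 0.1131; Quinlan 0.2238; Ibarra 0.1100; Bergstrom 0.2130; Marchetti 0.1057.
Unrounded shares: Petrov 783,897.14; Becker 378,470.47; Quinlan 748,709.93; Ibarra 367,993.23; Bergstrom 712,469.81; Marchetti 353,759.42.
Rounded to nearest $100: Petrov $783,900; Becker $378,500; Quinlan $748,700; Ibarra $368,000; Bergstrom $712,500; Marchetti $353,800. Sum = $3,345,400.
Difference $3,345,300 − $3,345,400 = −$100 applied to largest allocation (Petrov): Petrov becomes $783,800.

Petrov: $783,800 · Becker: $378,500 · Quinlan: $748,700 · Ibarra: $368,000 · Bergstrom: $712,500 · Marchetti: $353,800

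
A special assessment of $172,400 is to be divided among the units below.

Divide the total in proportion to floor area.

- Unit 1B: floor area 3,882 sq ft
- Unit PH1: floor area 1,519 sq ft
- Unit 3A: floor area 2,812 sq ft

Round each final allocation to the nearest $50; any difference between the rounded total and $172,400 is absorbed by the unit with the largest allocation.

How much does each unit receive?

Unit 1B: $81,450 · Unit PH1: $31,900 · Unit 3A: $59,050

Total floor area = 8,213.
Proportional shares: Unit 1B 3,882/8,213 × $172,400 = 81,487.50; Unit PH1 1,519/8,213 × $172,400 = 31,885.50; Unit 3A 2,812/8,213 × $172,400 = 59,027.01.
At nearest $50: Unit 1B $81,500; Unit PH1 $31,900; Unit 3A $59,050. Sum = $172,450.
Difference $172,400 − $172,450 = −$50 applied to largest allocation (Unit 1B): Unit 1B becomes $81,450.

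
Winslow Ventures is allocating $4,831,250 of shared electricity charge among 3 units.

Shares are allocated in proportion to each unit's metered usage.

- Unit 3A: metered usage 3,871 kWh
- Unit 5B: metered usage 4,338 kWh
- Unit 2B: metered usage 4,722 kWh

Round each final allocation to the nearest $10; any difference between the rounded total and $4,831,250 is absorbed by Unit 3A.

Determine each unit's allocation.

Sum of metered usage: 12,931.
Unrounded shares: Unit 3A 3,871/12,931 × $4,831,250 = 1,446,273.97; Unit 5B 4,338/12,931 × $4,831,250 = 1,620,753.42; Unit 2B 4,722/12,931 × $4,831,250 = 1,764,222.60.
After rounding ($10): Unit 3A $1,446,270; Unit 5B $1,620,750; Unit 2B $1,764,220. Sum = $4,831,240.
Difference $4,831,250 − $4,831,240 = +$10 applied to Unit 3A: Unit 3A becomes $1,446,280.

Unit 3A: $1,446,280 · Unit 5B: $1,620,750 · Unit 2B: $1,764,220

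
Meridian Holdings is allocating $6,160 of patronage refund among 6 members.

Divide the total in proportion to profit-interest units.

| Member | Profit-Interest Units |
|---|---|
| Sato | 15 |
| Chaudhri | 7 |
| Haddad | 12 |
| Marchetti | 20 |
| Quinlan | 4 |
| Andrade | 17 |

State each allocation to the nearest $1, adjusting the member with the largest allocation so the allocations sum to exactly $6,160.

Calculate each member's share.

Sato: $1,232 | Chaudhri: $575 | Haddad: $986 | Marchetti: $1,642 | Quinlan: $329 | Andrade: $1,396

Total profit-interest units = 75.
Raw shares: Sato 15/75 × $6,160 = 1,232.00; Chaudhri 7/75 × $6,160 = 574.93; Haddad 12/75 × $6,160 = 985.60; Marchetti 20/75 × $6,160 = 1,642.67; Quinlan 4/75 × $6,160 = 328.53; Andrade 17/75 × $6,160 = 1,396.27.
Rounded to nearest $1: Sato $1,232; Chaudhri $575; Haddad $986; Marchetti $1,643; Quinlan $329; Andrade $1,396. Sum = $6,161.
Difference $6,160 − $6,161 = −$1 applied to largest allocation (Marchetti): Marchetti becomes $1,642.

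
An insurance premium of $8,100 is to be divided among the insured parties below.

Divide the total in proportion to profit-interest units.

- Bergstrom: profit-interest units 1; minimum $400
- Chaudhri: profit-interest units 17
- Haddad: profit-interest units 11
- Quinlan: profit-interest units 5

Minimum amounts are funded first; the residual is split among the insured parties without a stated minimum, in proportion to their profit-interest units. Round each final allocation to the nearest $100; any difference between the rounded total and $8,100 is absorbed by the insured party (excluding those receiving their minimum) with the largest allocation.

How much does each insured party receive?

Bergstrom: $400 | Chaudhri: $3,900 | Haddad: $2,600 | Quinlan: $1,200

Guaranteed amounts: Bergstrom $400. Residual $7,700.
Residual split over remaining profit-interest units 33: Chaudhri 3,966.67 → $4,000; Haddad 2,566.67 → $2,600; Quinlan 1,166.67 → $1,200.
Rounding difference −$100 applied to Chaudhri → $3,900.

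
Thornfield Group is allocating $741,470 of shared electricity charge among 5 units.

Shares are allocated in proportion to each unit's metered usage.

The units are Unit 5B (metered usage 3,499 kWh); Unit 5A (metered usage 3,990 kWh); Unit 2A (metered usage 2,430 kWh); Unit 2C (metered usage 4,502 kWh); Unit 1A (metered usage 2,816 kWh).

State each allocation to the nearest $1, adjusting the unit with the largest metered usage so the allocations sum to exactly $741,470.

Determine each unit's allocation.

Total metered usage = 17,237.
Unrounded shares: Unit 5B 3,499/17,237 × $741,470 = 150,513.64; Unit 5A 3,990/17,237 × $741,470 = 171,634.58; Unit 2A 2,430/17,237 × $741,470 = 104,529.33; Unit 2C 4,502/17,237 × $741,470 = 193,658.87; Unit 1A 2,816/17,237 × $741,470 = 121,133.58.
Rounded to nearest $1: Unit 5B $150,514; Unit 5A $171,635; Unit 2A $104,529; Unit 2C $193,659; Unit 1A $121,134. Sum = $741,471.
Difference $741,470 − $741,471 = −$1 applied to largest metered usage (Unit 2C): Unit 2C becomes $193,658.

Unit 5B: $150,514; Unit 5A: $171,635; Unit 2A: $104,529; Unit 2C: $193,658; Unit 1A: $121,134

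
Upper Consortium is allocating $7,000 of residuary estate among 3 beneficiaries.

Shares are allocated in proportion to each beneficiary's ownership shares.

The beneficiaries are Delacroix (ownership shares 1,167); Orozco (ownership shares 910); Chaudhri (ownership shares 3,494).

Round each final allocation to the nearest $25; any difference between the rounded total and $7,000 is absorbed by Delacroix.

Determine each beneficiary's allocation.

Sum of ownership shares: 5,571.
Unrounded shares: Delacroix 1,167/5,571 × $7,000 = 1,466.34; Orozco 910/5,571 × $7,000 = 1,143.42; Chaudhri 3,494/5,571 × $7,000 = 4,390.24.
At nearest $25: Delacroix $1,475; Orozco $1,150; Chaudhri $4,400. Sum = $7,025.
Difference $7,000 − $7,025 = −$25 applied to Delacroix: Delacroix becomes $1,450.

Delacroix: $1,450 | Orozco: $1,150 | Chaudhri: $4,400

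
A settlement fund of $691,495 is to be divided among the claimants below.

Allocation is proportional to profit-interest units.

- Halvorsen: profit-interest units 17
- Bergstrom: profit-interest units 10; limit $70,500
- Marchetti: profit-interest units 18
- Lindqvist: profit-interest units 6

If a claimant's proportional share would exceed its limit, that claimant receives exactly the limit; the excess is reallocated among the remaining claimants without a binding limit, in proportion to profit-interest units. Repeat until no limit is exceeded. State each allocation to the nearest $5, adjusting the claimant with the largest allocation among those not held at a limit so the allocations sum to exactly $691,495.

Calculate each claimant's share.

Total profit-interest units = 51.
Proportional shares (ignoring caps): Halvorsen 230,498.33; Bergstrom 135,587.25; Marchetti 244,057.06; Lindqvist 81,352.35.
Held at cap: Bergstrom ($70,500); residual $620,995 reallocated over remaining profit-interest units 41.
Redistributed shares: Halvorsen 257,485.73 → $257,485; Marchetti 272,631.95 → $272,630; Lindqvist 90,877.32 → $90,875.
Rounding difference +$5 applied to Marchetti → $272,635.

Halvorsen: $257,485 | Bergstrom: $70,500 | Marchetti: $272,635 | Lindqvist: $90,875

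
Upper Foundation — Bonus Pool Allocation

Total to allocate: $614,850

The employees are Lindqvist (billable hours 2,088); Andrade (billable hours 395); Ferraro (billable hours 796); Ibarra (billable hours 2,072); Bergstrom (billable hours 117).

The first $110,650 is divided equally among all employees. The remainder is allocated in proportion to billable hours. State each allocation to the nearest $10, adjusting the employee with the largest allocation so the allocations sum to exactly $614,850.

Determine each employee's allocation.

$110,650 shared equally gives $22,130 per employee.
Remainder $504,200 by billable hours (total 5,468): Lindqvist 192,532.85 → $192,530; Andrade 36,422.64 → $36,420; Ferraro 73,398.54 → $73,400; Ibarra 191,057.50 → $191,060; Bergstrom 10,788.48 → $10,790.
Totals: Lindqvist $22,130 + $192,530 = $214,660; Andrade $22,130 + $36,420 = $58,550; Ferraro $22,130 + $73,400 = $95,530; Ibarra $22,130 + $191,060 = $213,190; Bergstrom $22,130 + $10,790 = $32,920.

Lindqvist: $214,660 · Andrade: $58,550 · Ferraro: $95,530 · Ibarra: $213,190 · Bergstrom: $32,920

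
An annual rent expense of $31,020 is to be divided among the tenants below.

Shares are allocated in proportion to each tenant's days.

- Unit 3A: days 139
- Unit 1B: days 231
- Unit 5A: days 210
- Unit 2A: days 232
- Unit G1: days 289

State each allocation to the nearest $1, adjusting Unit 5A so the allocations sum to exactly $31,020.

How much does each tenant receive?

Total days = 1,101.
Raw shares: Unit 3A 139/1,101 × $31,020 = 3,916.24; Unit 1B 231/1,101 × $31,020 = 6,508.28; Unit 5A 210/1,101 × $31,020 = 5,916.62; Unit 2A 232/1,101 × $31,020 = 6,536.46; Unit G1 289/1,101 × $31,020 = 8,142.40.
After rounding ($1): Unit 3A $3,916; Unit 1B $6,508; Unit 5A $5,917; Unit 2A $6,536; Unit G1 $8,142. Sum = $31,019.
Difference $31,020 − $31,019 = +$1 applied to Unit 5A: Unit 5A becomes $5,918.

Unit 3A: $3,916; Unit 1B: $6,508; Unit 5A: $5,918; Unit 2A: $6,536; Unit G1: $8,142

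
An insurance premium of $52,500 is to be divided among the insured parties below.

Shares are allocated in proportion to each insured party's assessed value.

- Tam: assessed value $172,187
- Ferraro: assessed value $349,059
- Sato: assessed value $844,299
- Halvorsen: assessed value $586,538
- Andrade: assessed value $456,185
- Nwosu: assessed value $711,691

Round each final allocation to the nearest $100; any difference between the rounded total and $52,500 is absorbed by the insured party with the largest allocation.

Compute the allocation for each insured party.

Tam: $2,900; Ferraro: $5,900; Sato: $14,100; Halvorsen: $9,900; Andrade: $7,700; Nwosu: $12,000

Combined assessed value = 3,119,959.
Pro-rata amounts: Tam 172,187/3,119,959 × $52,500 = 2,897.42; Ferraro 349,059/3,119,959 × $52,500 = 5,873.67; Sato 844,299/3,119,959 × $52,500 = 14,207.14; Halvorsen 586,538/3,119,959 × $52,500 = 9,869.76; Andrade 456,185/3,119,959 × $52,500 = 7,676.29; Nwosu 711,691/3,119,959 × $52,500 = 11,975.73.
Rounded to nearest $100: Tam $2,900; Ferraro $5,900; Sato $14,200; Halvorsen $9,900; Andrade $7,700; Nwosu $12,000. Sum = $52,600.
Difference $52,500 − $52,600 = −$100 applied to largest allocation (Sato): Sato becomes $14,100.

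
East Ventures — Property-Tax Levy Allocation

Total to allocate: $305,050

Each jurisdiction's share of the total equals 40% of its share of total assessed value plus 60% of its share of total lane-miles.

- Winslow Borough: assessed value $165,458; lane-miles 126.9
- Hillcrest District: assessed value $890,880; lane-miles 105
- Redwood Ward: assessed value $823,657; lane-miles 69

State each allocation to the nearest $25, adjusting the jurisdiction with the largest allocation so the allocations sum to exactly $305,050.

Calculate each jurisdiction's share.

Totals — assessed value 1,879,995, lane-miles 300.9.
Blended shares (40% assessed value + 60% lane-miles): Winslow Borough 0.2882; Hillcrest District 0.3989; Redwood Ward 0.3128.
Proportional shares: Winslow Borough 87,929.08; Hillcrest District 121,690.95; Redwood Ward 95,429.97.
Rounded to nearest $25: Winslow Borough $87,925; Hillcrest District $121,700; Redwood Ward $95,425. Sum = $305,050.
No rounding difference to absorb.

Winslow Borough: $87,925 | Hillcrest District: $121,700 | Redwood Ward: $95,425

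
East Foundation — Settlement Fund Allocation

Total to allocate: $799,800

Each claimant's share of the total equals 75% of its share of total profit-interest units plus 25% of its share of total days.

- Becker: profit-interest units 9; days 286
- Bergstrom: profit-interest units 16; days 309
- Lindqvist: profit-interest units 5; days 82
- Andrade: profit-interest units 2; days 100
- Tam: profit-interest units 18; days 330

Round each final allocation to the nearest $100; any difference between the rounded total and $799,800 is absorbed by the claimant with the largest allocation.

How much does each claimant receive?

Profit-interest units total 50; days total 1,107.
Combined weights (75% profit-interest units + 25% days): Becker 0.1996; Bergstrom 0.3098; Lindqvist 0.0935; Andrade 0.0526; Tam 0.3445.
Raw shares: Becker 159,631.27; Bergstrom 247,764.60; Lindqvist 74,796.11; Andrade 42,056.33; Tam 275,551.69.
After rounding ($100): Becker $159,600; Bergstrom $247,800; Lindqvist $74,800; Andrade $42,100; Tam $275,600. Sum = $799,900.
Difference $799,800 − $799,900 = −$100 applied to largest allocation (Tam): Tam becomes $275,500.

Becker: $159,600 · Bergstrom: $247,800 · Lindqvist: $74,800 · Andrade: $42,100 · Tam: $275,500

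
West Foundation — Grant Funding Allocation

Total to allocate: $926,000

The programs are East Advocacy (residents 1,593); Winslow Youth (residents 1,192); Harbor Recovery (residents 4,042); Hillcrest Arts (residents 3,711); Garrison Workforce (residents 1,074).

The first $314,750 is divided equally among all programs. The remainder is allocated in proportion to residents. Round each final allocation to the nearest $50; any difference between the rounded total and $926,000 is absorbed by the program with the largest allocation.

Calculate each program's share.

East Advocacy: $146,800 · Winslow Youth: $125,700 · Harbor Recovery: $275,700 · Hillcrest Arts: $258,300 · Garrison Workforce: $119,500

$314,750 shared equally gives $62,950 per program.
Remainder $611,250 by residents (total 11,612): East Advocacy 83,854.74 → $83,850; Winslow Youth 62,746.30 → $62,750; Harbor Recovery 212,768.90 → $212,750; Hillcrest Arts 195,345.22 → $195,350; Garrison Workforce 56,534.83 → $56,550.
Totals: East Advocacy $62,950 + $83,850 = $146,800; Winslow Youth $62,950 + $62,750 = $125,700; Harbor Recovery $62,950 + $212,750 = $275,700; Hillcrest Arts $62,950 + $195,350 = $258,300; Garrison Workforce $62,950 + $56,550 = $119,500.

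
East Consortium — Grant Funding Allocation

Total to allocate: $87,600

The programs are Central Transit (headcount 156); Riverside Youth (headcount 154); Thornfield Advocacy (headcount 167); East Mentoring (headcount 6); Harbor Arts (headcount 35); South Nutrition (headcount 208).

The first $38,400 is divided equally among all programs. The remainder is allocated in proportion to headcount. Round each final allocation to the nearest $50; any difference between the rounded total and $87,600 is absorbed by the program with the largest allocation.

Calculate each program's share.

First tranche $38,400 split equally: $6,400 each.
Remainder $49,200 by headcount (total 726): Central Transit 10,571.90 → $10,550; Riverside Youth 10,436.36 → $10,450; Thornfield Advocacy 11,317.36 → $11,300; East Mentoring 406.61 → $400; Harbor Arts 2,371.90 → $2,350; South Nutrition 14,095.87 → $14,100.
Rounding difference +$50 on remainder applied to South Nutrition.
Totals: Central Transit $6,400 + $10,550 = $16,950; Riverside Youth $6,400 + $10,450 = $16,850; Thornfield Advocacy $6,400 + $11,300 = $17,700; East Mentoring $6,400 + $400 = $6,800; Harbor Arts $6,400 + $2,350 = $8,750; South Nutrition $6,400 + $14,150 = $20,550.

Central Transit: $16,950 · Riverside Youth: $16,850 · Thornfield Advocacy: $17,700 · East Mentoring: $6,800 · Harbor Arts: $8,750 · South Nutrition: $20,550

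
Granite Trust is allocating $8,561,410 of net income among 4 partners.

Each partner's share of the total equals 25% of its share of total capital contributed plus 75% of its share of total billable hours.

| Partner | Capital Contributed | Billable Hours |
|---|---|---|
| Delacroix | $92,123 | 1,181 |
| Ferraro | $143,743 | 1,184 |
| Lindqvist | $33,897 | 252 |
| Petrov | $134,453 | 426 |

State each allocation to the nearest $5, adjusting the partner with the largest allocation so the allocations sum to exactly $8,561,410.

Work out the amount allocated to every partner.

Delacroix: $2,979,835 · Ferraro: $3,259,495 · Lindqvist: $711,235 · Petrov: $1,610,845

Totals — capital contributed 404,216, billable hours 3,043.
Composite weights (25% capital contributed + 75% billable hours): Delacroix 0.3481; Ferraro 0.3807; Lindqvist 0.0831; Petrov 0.1882.
Proportional shares: Delacroix 2,979,834.95; Ferraro 3,259,496.85; Lindqvist 711,234.15; Petrov 1,610,844.06.
After rounding ($5): Delacroix $2,979,835; Ferraro $3,259,495; Lindqvist $711,235; Petrov $1,610,845. Sum = $8,561,410.
Sum already equals the total — no adjustment.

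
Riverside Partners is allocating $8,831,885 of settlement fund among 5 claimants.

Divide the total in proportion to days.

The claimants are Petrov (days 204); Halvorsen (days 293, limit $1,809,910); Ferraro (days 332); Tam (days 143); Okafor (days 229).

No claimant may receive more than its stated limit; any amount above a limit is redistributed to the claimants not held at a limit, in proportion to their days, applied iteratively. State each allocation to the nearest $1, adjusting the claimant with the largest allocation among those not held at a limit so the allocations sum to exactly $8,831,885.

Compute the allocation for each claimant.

Days total: 1,201.
Proportional shares (ignoring caps): Petrov 1,500,170.31; Halvorsen 2,154,656.37; Ferraro 2,441,453.64; Tam 1,051,589.97; Okafor 1,684,014.71.
Cap binds for Halvorsen ($1,809,910); balance $7,021,975 reallocated over remaining days 908.
Shares after redistribution: Petrov 1,577,624.34 → $1,577,624; Ferraro 2,567,506.28 → $2,567,506; Tam 1,105,883.73 → $1,105,884; Okafor 1,770,960.66 → $1,770,961.

Petrov: $1,577,624; Halvorsen: $1,809,910; Ferraro: $2,567,506; Tam: $1,105,884; Okafor: $1,770,961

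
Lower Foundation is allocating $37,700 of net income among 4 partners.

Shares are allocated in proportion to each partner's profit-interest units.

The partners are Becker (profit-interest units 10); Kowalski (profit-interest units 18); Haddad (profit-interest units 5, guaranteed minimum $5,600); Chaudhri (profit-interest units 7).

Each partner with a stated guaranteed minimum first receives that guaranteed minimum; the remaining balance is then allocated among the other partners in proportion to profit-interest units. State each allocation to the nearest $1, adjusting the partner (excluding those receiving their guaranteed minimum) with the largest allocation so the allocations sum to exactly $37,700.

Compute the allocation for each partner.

Becker: $9,171 · Kowalski: $16,509 · Haddad: $5,600 · Chaudhri: $6,420

Guaranteed amounts: Haddad $5,600. Residual $32,100.
Residual split over remaining profit-interest units 35: Becker 9,171.43 → $9,171; Kowalski 16,508.57 → $16,509; Chaudhri 6,420.00 → $6,420.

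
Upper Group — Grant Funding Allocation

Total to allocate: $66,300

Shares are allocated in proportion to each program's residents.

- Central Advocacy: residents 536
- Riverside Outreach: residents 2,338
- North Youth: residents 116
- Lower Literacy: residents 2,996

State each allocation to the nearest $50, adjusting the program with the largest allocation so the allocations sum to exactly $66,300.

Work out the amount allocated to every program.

Residents total: 5,986.
Unrounded shares: Central Advocacy 536/5,986 × $66,300 = 5,936.65; Riverside Outreach 2,338/5,986 × $66,300 = 25,895.32; North Youth 116/5,986 × $66,300 = 1,284.80; Lower Literacy 2,996/5,986 × $66,300 = 33,183.23.
After rounding ($50): Central Advocacy $5,950; Riverside Outreach $25,900; North Youth $1,300; Lower Literacy $33,200. Sum = $66,350.
Difference $66,300 − $66,350 = −$50 applied to largest allocation (Lower Literacy): Lower Literacy becomes $33,150.

Central Advocacy: $5,950 · Riverside Outreach: $25,900 · North Youth: $1,300 · Lower Literacy: $33,150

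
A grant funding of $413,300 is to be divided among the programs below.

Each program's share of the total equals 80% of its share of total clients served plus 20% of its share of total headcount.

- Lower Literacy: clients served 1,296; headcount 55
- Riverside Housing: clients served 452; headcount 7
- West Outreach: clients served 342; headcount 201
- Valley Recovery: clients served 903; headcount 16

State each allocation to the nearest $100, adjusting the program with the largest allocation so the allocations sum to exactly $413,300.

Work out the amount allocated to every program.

Lower Literacy: $159,500 | Riverside Housing: $52,000 | West Outreach: $97,300 | Valley Recovery: $104,500

Totals — clients served 2,993, headcount 279.
Combined weights (80% clients served + 20% headcount): Lower Literacy 0.3858; Riverside Housing 0.1258; West Outreach 0.2355; Valley Recovery 0.2528.
Unrounded shares: Lower Literacy 159,465.53; Riverside Housing 52,006.84; West Outreach 97,331.87; Valley Recovery 104,495.76.
Rounded to nearest $100: Lower Literacy $159,500; Riverside Housing $52,000; West Outreach $97,300; Valley Recovery $104,500. Sum = $413,300.
Rounded total matches; no reconciliation needed.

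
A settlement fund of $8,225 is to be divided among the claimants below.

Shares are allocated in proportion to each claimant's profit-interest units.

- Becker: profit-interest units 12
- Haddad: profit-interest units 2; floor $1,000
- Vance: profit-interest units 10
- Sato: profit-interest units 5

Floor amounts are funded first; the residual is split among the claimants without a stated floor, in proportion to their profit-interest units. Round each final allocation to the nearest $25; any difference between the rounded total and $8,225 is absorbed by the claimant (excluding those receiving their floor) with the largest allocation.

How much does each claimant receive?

Minimums first: Haddad $1,000. Remaining pool $7,225.
Remaining pool split over remaining profit-interest units 27: Becker 3,211.11 → $3,200; Vance 2,675.93 → $2,675; Sato 1,337.96 → $1,350.

Becker: $3,200; Haddad: $1,000; Vance: $2,675; Sato: $1,350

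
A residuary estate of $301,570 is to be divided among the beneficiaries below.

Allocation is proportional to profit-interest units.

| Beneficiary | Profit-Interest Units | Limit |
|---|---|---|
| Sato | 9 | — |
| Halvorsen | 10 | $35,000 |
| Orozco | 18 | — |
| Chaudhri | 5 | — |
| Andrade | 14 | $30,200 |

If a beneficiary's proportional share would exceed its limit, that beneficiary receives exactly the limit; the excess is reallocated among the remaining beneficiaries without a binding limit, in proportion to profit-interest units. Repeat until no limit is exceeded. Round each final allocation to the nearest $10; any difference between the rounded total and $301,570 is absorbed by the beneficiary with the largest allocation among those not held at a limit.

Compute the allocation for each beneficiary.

Total profit-interest units = 56.
Unconstrained shares: Sato 48,466.61; Halvorsen 53,851.79; Orozco 96,933.21; Chaudhri 26,925.89; Andrade 75,392.50.
Cap binds for Halvorsen ($35,000), Andrade ($30,200); residual $236,370 reallocated over remaining profit-interest units 32.
Remaining shares: Sato 66,479.06 → $66,480; Orozco 132,958.12 → $132,960; Chaudhri 36,932.81 → $36,930.

Sato: $66,480 | Halvorsen: $35,000 | Orozco: $132,960 | Chaudhri: $36,930 | Andrade: $30,200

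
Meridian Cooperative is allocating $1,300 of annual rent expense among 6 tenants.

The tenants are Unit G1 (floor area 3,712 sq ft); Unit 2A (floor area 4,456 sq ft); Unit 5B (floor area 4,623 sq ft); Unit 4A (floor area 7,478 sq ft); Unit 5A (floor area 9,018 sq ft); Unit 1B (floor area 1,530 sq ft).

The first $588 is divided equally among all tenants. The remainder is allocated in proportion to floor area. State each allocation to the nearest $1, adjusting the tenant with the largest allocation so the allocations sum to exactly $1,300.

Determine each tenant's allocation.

Unit G1: $184 | Unit 2A: $201 | Unit 5B: $205 | Unit 4A: $271 | Unit 5A: $306 | Unit 1B: $133

Equal tier: $588 ÷ 6 = $98 apiece.
Remainder $712 by floor area (total 30,817): Unit G1 85.76 → $86; Unit 2A 102.95 → $103; Unit 5B 106.81 → $107; Unit 4A 172.77 → $173; Unit 5A 208.35 → $208; Unit 1B 35.35 → $35.
Totals: Unit G1 $98 + $86 = $184; Unit 2A $98 + $103 = $201; Unit 5B $98 + $107 = $205; Unit 4A $98 + $173 = $271; Unit 5A $98 + $208 = $306; Unit 1B $98 + $35 = $133.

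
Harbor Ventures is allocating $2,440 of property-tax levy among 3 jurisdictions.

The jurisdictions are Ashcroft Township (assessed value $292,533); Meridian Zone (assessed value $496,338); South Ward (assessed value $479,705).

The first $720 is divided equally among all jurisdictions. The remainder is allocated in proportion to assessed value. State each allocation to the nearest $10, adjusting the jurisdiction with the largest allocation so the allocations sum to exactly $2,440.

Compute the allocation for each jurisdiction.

Ashcroft Township: $640 · Meridian Zone: $910 · South Ward: $890

Equal tier: $720 ÷ 3 = $240 apiece.
Remainder $1,720 by assessed value (total 1,268,576): Ashcroft Township 396.63 → $400; Meridian Zone 672.96 → $670; South Ward 650.41 → $650.
Totals: Ashcroft Township $240 + $400 = $640; Meridian Zone $240 + $670 = $910; South Ward $240 + $650 = $890.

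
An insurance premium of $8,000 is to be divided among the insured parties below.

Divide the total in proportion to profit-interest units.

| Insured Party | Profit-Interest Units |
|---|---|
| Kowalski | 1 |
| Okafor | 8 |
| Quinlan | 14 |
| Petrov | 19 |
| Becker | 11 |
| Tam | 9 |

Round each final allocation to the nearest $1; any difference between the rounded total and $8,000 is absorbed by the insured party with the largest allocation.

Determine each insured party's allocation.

Profit-interest units total: 62.
Proportional shares: Kowalski 1/62 × $8,000 = 129.03; Okafor 8/62 × $8,000 = 1,032.26; Quinlan 14/62 × $8,000 = 1,806.45; Petrov 19/62 × $8,000 = 2,451.61; Becker 11/62 × $8,000 = 1,419.35; Tam 9/62 × $8,000 = 1,161.29.
At nearest $1: Kowalski $129; Okafor $1,032; Quinlan $1,806; Petrov $2,452; Becker $1,419; Tam $1,161. Sum = $7,999.
Difference $8,000 − $7,999 = +$1 applied to largest allocation (Petrov): Petrov becomes $2,453.

Kowalski: $129 · Okafor: $1,032 · Quinlan: $1,806 · Petrov: $2,453 · Becker: $1,419 · Tam: $1,161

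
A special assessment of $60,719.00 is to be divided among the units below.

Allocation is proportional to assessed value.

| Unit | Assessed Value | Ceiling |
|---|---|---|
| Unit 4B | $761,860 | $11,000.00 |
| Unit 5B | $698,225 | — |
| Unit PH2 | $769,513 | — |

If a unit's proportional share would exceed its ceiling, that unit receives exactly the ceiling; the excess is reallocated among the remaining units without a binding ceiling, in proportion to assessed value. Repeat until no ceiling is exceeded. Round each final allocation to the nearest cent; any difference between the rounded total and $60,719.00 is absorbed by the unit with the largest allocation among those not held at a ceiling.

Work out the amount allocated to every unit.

Unit 4B: $11,000.00 · Unit 5B: $23,652.07 · Unit PH2: $26,066.93

Sum of assessed value: 2,229,598.
Pro-rata shares before constraints: Unit 4B 20,747.8556; Unit 5B 19,014.8734; Unit PH2 20,956.2710.
Capped: Unit 4B ($11,000.00); balance $49,719.00 reallocated over remaining assessed value 1,467,738.
Shares after redistribution: Unit 5B 23,652.0747 → $23,652.07; Unit PH2 26,066.9253 → $26,066.93.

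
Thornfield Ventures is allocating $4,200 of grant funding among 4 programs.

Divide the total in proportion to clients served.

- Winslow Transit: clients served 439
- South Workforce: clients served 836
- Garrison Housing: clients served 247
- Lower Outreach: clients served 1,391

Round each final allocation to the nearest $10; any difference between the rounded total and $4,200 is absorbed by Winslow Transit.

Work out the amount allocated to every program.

Clients served total: 2,913.
Unrounded shares: Winslow Transit 439/2,913 × $4,200 = 632.96; South Workforce 836/2,913 × $4,200 = 1,205.36; Garrison Housing 247/2,913 × $4,200 = 356.13; Lower Outreach 1,391/2,913 × $4,200 = 2,005.56.
At nearest $10: Winslow Transit $630; South Workforce $1,210; Garrison Housing $360; Lower Outreach $2,010. Sum = $4,210.
Difference $4,200 − $4,210 = −$10 applied to Winslow Transit: Winslow Transit becomes $620.

Winslow Transit: $620 · South Workforce: $1,210 · Garrison Housing: $360 · Lower Outreach: $2,010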